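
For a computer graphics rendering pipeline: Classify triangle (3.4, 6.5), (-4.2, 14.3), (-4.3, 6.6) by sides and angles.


Side lengths squared: AB^2=118.6, BC^2=59.3, CA^2=59.3
Sorted: [59.3, 59.3, 118.6]
By sides: Isosceles, By angles: Right

Isosceles, Right


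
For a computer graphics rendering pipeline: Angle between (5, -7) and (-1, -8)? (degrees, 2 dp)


u.v = 51, |u| = sqrt(74) = 8.6023, |v| = sqrt(65) = 8.0623
cos(theta) = u.v/(|u||v|) = 51/sqrt(4810) = 0.735356
theta = acos(0.735356) = 42.66 degrees

42.66 degrees


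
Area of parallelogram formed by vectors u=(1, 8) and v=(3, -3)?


|u x v| = |1*(-3) - 8*3|
= |(-3) - 24| = 27

27


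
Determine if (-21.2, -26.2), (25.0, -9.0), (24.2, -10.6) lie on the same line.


Cross product: (25-(-21.2))*((-10.6)-(-26.2)) - ((-9)-(-26.2))*(24.2-(-21.2))
= -60.16

No, not collinear


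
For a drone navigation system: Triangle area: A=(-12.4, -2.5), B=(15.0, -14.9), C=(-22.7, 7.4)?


Area = |x_A(y_B-y_C) + x_B(y_C-y_A) + x_C(y_A-y_B)|/2
= |276.52 + 148.5 + (-281.48)|/2
= 143.54/2 = 71.77

71.77


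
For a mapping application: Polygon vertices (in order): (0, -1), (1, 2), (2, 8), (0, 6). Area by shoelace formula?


Shoelace sum: (0*2 - 1*(-1)) + (1*8 - 2*2) + (2*6 - 0*8) + (0*(-1) - 0*6)
= 17
Area = |17|/2 = 8.5

8.5


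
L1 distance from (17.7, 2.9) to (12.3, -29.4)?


|17.7-12.3| + |2.9-(-29.4)| = 5.4 + 32.3 = 37.7

37.7


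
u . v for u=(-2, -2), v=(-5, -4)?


u . v = u_x*v_x + u_y*v_y = (-2)*(-5) + (-2)*(-4)
= 10 + 8 = 18

18


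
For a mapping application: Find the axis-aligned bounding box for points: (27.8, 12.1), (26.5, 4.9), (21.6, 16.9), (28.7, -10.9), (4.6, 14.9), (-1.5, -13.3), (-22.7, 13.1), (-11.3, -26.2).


x range: [-22.7, 28.7]
y range: [-26.2, 16.9]
Bounding box: (-22.7,-26.2) to (28.7,16.9)

(-22.7,-26.2) to (28.7,16.9)


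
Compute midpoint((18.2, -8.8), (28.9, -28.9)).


M = ((18.2+28.9)/2, ((-8.8)+(-28.9))/2)
= (23.55, -18.85)

(23.55, -18.85)


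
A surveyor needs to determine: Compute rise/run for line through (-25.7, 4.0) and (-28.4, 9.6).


slope = (y2-y1)/(x2-x1) = (9.6-4)/((-28.4)-(-25.7)) = 5.6/(-2.7) = -2.0741

-2.0741


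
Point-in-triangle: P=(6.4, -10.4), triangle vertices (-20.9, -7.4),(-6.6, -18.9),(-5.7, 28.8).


Cross products: AB x AP = 271.05, BC x BP = -612.45, CA x CP = 1033.86
All same sign? no

No, outside


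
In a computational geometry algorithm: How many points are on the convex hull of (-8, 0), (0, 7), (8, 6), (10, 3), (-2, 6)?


Convex hull vertices (CCW): (-8, 0), (10, 3), (8, 6), (0, 7), (-2, 6)
Count = 5

5


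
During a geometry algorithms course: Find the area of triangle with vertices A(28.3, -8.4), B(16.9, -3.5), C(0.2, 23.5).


Area = |x_A(y_B-y_C) + x_B(y_C-y_A) + x_C(y_A-y_B)|/2
= |(-764.1) + 539.11 + (-0.98)|/2
= 225.97/2 = 112.985

112.985


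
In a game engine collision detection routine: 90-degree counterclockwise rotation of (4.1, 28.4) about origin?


90° CCW: (x,y) -> (-y, x)
(4.1,28.4) -> (-28.4, 4.1)

(-28.4, 4.1)


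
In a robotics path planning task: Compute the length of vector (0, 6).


|u| = sqrt(0^2 + 6^2) = sqrt(36) = 6

6


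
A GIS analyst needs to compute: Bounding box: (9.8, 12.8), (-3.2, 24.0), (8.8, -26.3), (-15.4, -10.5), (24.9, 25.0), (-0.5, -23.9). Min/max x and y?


x range: [-15.4, 24.9]
y range: [-26.3, 25]
Bounding box: (-15.4,-26.3) to (24.9,25)

(-15.4,-26.3) to (24.9,25)


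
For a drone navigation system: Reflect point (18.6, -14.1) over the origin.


Reflection over origin: (x,y) -> (-x,-y)
(18.6, -14.1) -> (-18.6, 14.1)

(-18.6, 14.1)


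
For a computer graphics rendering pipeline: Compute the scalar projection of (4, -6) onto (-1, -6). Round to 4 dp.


u.v = 32, |v| = sqrt(37) = 6.0828
Scalar projection = u.v / |v| = 32 / sqrt(37) = 5.2608

5.2608


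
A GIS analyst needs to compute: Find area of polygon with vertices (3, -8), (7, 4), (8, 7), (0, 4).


Shoelace sum: (3*4 - 7*(-8)) + (7*7 - 8*4) + (8*4 - 0*7) + (0*(-8) - 3*4)
= 105
Area = |105|/2 = 52.5

52.5


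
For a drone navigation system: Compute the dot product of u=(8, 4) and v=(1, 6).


u . v = u_x*v_x + u_y*v_y = 8*1 + 4*6
= 8 + 24 = 32

32


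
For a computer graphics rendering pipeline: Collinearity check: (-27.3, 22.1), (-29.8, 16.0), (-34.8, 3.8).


Cross product: ((-29.8)-(-27.3))*(3.8-22.1) - (16-22.1)*((-34.8)-(-27.3))
= 0

Yes, collinear


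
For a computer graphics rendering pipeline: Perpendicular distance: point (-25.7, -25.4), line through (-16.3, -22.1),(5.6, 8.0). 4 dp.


|cross product| = 210.67
|line direction| = sqrt(1385.62) = 37.2239
Distance = 210.67/sqrt(1385.62) = 5.6595

5.6595


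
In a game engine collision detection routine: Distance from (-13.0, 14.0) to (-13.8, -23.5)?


dx=-0.8, dy=-37.5
d^2 = (-0.8)^2 + (-37.5)^2 = 1406.89
d = sqrt(1406.89) = 37.5085

37.5085


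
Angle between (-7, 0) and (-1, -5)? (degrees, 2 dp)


u.v = 7, |u| = sqrt(49) = 7, |v| = sqrt(26) = 5.099
cos(theta) = u.v/(|u||v|) = 7/sqrt(1274) = 0.196116
theta = acos(0.196116) = 78.69 degrees

78.69 degrees


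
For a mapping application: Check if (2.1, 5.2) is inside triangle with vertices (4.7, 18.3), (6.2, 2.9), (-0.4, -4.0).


Cross products: AB x AP = -59.69, BC x BP = -43.47, CA x CP = -8.83
All same sign? yes

Yes, inside


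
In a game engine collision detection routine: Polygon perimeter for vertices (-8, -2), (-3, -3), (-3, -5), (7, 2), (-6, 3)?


Sides: (-8, -2)->(-3, -3): sqrt(26) = 5.09902, (-3, -3)->(-3, -5): sqrt(4) = 2, (-3, -5)->(7, 2): sqrt(149) = 12.206556, (7, 2)->(-6, 3): sqrt(170) = 13.038405, (-6, 3)->(-8, -2): sqrt(29) = 5.385165
Sum = 37.729146
Perimeter = 37.7291

37.7291


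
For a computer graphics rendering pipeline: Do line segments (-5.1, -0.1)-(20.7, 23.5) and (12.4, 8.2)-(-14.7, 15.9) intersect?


Cross products: d1=359.68, d2=-478.54, d3=-198.86, d4=639.36
d1*d2 < 0 and d3*d4 < 0? yes

Yes, they intersect


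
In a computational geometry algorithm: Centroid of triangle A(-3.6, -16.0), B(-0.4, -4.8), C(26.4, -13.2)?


Centroid = ((x_A+x_B+x_C)/3, (y_A+y_B+y_C)/3)
= (((-3.6)+(-0.4)+26.4)/3, ((-16)+(-4.8)+(-13.2))/3)
= (7.4667, -11.3333)

(7.4667, -11.3333)


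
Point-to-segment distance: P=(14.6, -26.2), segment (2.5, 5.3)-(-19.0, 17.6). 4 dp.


Project P onto AB: t = 0 (clamped to [0,1])
Closest point on segment: (2.5, 5.3)
Distance: 33.744

33.744


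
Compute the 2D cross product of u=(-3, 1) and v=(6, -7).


u x v = u_x*v_y - u_y*v_x = (-3)*(-7) - 1*6
= 21 - 6 = 15

15


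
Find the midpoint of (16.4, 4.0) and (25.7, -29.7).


M = ((16.4+25.7)/2, (4+(-29.7))/2)
= (21.05, -12.85)

(21.05, -12.85)


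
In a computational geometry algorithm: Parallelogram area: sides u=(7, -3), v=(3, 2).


|u x v| = |7*2 - (-3)*3|
= |14 - (-9)| = 23

23


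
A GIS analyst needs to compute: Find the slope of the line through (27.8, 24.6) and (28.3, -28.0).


slope = (y2-y1)/(x2-x1) = ((-28)-24.6)/(28.3-27.8) = (-52.6)/0.5 = -105.2

-105.2


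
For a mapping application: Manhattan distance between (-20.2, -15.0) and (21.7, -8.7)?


|(-20.2)-21.7| + |(-15)-(-8.7)| = 41.9 + 6.3 = 48.2

48.2


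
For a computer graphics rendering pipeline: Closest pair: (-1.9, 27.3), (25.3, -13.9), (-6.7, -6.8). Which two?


d(P0,P1) = 49.3688, d(P0,P2) = 34.4362, d(P1,P2) = 32.7782
Closest: P1 and P2

Closest pair: (25.3, -13.9) and (-6.7, -6.8), distance = 32.7782


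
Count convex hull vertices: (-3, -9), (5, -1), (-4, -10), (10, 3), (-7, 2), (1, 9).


Convex hull vertices (CCW): (-7, 2), (-4, -10), (10, 3), (1, 9)
Count = 4

4


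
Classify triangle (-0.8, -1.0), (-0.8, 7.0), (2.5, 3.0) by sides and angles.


Side lengths squared: AB^2=64, BC^2=26.89, CA^2=26.89
Sorted: [26.89, 26.89, 64]
By sides: Isosceles, By angles: Obtuse

Isosceles, Obtuse


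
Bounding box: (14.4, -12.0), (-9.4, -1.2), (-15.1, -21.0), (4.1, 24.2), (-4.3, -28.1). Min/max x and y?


x range: [-15.1, 14.4]
y range: [-28.1, 24.2]
Bounding box: (-15.1,-28.1) to (14.4,24.2)

(-15.1,-28.1) to (14.4,24.2)


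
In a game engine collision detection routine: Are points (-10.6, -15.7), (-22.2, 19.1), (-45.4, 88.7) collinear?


Cross product: ((-22.2)-(-10.6))*(88.7-(-15.7)) - (19.1-(-15.7))*((-45.4)-(-10.6))
= 0

Yes, collinear


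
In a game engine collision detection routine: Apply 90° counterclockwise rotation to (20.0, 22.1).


90° CCW: (x,y) -> (-y, x)
(20,22.1) -> (-22.1, 20)

(-22.1, 20)


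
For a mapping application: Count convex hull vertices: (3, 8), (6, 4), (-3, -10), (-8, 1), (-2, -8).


Convex hull vertices (CCW): (-8, 1), (-3, -10), (6, 4), (3, 8)
Count = 4

4


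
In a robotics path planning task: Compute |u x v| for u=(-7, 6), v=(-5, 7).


|u x v| = |(-7)*7 - 6*(-5)|
= |(-49) - (-30)| = 19

19


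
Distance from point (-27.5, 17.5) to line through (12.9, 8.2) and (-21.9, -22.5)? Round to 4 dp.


|cross product| = 1563.92
|line direction| = sqrt(2153.53) = 46.4061
Distance = 1563.92/sqrt(2153.53) = 33.7007

33.7007


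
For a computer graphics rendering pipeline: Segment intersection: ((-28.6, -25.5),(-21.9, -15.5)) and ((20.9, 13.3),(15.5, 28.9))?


Cross products: d1=981.72, d2=823.2, d3=-235.04, d4=-76.52
d1*d2 < 0 and d3*d4 < 0? no

No, they don't intersect


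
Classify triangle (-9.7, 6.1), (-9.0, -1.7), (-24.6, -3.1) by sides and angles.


Side lengths squared: AB^2=61.33, BC^2=245.32, CA^2=306.65
Sorted: [61.33, 245.32, 306.65]
By sides: Scalene, By angles: Right

Scalene, Right


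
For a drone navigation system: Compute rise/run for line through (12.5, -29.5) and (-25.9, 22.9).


slope = (y2-y1)/(x2-x1) = (22.9-(-29.5))/((-25.9)-12.5) = 52.4/(-38.4) = -1.3646

-1.3646


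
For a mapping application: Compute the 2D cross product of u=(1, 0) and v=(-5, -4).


u x v = u_x*v_y - u_y*v_x = 1*(-4) - 0*(-5)
= (-4) - 0 = -4

-4


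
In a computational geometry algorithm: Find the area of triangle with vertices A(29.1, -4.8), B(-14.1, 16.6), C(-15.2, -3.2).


Area = |x_A(y_B-y_C) + x_B(y_C-y_A) + x_C(y_A-y_B)|/2
= |576.18 + (-22.56) + 325.28|/2
= 878.9/2 = 439.45

439.45


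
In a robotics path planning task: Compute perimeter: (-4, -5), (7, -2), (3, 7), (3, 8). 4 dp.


Sides: (-4, -5)->(7, -2): sqrt(130) = 11.401754, (7, -2)->(3, 7): sqrt(97) = 9.848858, (3, 7)->(3, 8): sqrt(1) = 1, (3, 8)->(-4, -5): sqrt(218) = 14.764823
Sum = 37.015435
Perimeter = 37.0154

37.0154


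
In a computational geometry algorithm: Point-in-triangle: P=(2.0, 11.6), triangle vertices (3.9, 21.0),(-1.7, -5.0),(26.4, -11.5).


Cross products: AB x AP = 3.24, BC x BP = 490.51, CA x CP = 273.25
All same sign? yes

Yes, inside


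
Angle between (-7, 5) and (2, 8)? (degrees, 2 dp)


u.v = 26, |u| = sqrt(74) = 8.6023, |v| = sqrt(68) = 8.2462
cos(theta) = u.v/(|u||v|) = 26/sqrt(5032) = 0.366525
theta = acos(0.366525) = 68.5 degrees

68.5 degrees


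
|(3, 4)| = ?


|u| = sqrt(3^2 + 4^2) = sqrt(25) = 5

5


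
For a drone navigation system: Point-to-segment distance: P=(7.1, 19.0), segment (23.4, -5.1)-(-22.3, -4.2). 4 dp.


Project P onto AB: t = 0.3669 (clamped to [0,1])
Closest point on segment: (6.6319, -4.7698)
Distance: 23.7744

23.7744


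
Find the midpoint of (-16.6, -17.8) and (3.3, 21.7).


M = (((-16.6)+3.3)/2, ((-17.8)+21.7)/2)
= (-6.65, 1.95)

(-6.65, 1.95)


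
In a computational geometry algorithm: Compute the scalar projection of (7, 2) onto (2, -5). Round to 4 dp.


u.v = 4, |v| = sqrt(29) = 5.3852
Scalar projection = u.v / |v| = 4 / sqrt(29) = 0.7428

0.7428


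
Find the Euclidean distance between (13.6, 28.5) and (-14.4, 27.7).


dx=-28, dy=-0.8
d^2 = (-28)^2 + (-0.8)^2 = 784.64
d = sqrt(784.64) = 28.0114

28.0114


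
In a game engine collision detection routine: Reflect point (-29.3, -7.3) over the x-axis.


Reflection over x-axis: (x,y) -> (x,-y)
(-29.3, -7.3) -> (-29.3, 7.3)

(-29.3, 7.3)


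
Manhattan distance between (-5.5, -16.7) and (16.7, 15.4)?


|(-5.5)-16.7| + |(-16.7)-15.4| = 22.2 + 32.1 = 54.3

54.3


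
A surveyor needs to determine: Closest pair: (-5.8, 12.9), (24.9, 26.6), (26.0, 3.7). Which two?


d(P0,P1) = 33.6181, d(P0,P2) = 33.1041, d(P1,P2) = 22.9264
Closest: P1 and P2

Closest pair: (24.9, 26.6) and (26.0, 3.7), distance = 22.9264


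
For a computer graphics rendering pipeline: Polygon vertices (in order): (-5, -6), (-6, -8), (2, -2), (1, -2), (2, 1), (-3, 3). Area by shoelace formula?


Shoelace sum: ((-5)*(-8) - (-6)*(-6)) + ((-6)*(-2) - 2*(-8)) + (2*(-2) - 1*(-2)) + (1*1 - 2*(-2)) + (2*3 - (-3)*1) + ((-3)*(-6) - (-5)*3)
= 77
Area = |77|/2 = 38.5

38.5


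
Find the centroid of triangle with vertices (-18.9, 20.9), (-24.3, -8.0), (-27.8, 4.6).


Centroid = ((x_A+x_B+x_C)/3, (y_A+y_B+y_C)/3)
= (((-18.9)+(-24.3)+(-27.8))/3, (20.9+(-8)+4.6)/3)
= (-23.6667, 5.8333)

(-23.6667, 5.8333)


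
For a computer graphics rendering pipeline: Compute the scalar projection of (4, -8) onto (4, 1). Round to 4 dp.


u.v = 8, |v| = sqrt(17) = 4.1231
Scalar projection = u.v / |v| = 8 / sqrt(17) = 1.9403

1.9403


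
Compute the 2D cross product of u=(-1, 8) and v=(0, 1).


u x v = u_x*v_y - u_y*v_x = (-1)*1 - 8*0
= (-1) - 0 = -1

-1


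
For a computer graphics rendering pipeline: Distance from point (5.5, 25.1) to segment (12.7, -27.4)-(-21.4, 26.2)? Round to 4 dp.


Project P onto AB: t = 0.7581 (clamped to [0,1])
Closest point on segment: (-13.1512, 13.2342)
Distance: 22.1058

22.1058


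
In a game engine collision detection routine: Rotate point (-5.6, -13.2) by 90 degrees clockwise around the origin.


90° CW: (x,y) -> (y, -x)
(-5.6,-13.2) -> (-13.2, 5.6)

(-13.2, 5.6)


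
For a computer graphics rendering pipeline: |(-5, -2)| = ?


|u| = sqrt((-5)^2 + (-2)^2) = sqrt(29) = 5.3852

5.3852


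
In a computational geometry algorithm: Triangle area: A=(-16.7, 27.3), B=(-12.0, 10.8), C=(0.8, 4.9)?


Area = |x_A(y_B-y_C) + x_B(y_C-y_A) + x_C(y_A-y_B)|/2
= |(-98.53) + 268.8 + 13.2|/2
= 183.47/2 = 91.735

91.735


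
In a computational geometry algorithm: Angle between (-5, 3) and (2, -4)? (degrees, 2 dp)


u.v = -22, |u| = sqrt(34) = 5.831, |v| = sqrt(20) = 4.4721
cos(theta) = u.v/(|u||v|) = -22/sqrt(680) = -0.843661
theta = acos(-0.843661) = 147.53 degrees

147.53 degrees


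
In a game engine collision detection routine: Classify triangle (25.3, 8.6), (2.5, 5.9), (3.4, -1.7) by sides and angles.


Side lengths squared: AB^2=527.13, BC^2=58.57, CA^2=585.7
Sorted: [58.57, 527.13, 585.7]
By sides: Scalene, By angles: Right

Scalene, Right


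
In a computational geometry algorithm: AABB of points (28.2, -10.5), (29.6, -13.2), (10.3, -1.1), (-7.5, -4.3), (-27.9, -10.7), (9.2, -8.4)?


x range: [-27.9, 29.6]
y range: [-13.2, -1.1]
Bounding box: (-27.9,-13.2) to (29.6,-1.1)

(-27.9,-13.2) to (29.6,-1.1)


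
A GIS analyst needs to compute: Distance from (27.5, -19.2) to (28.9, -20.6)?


dx=1.4, dy=-1.4
d^2 = 1.4^2 + (-1.4)^2 = 3.92
d = sqrt(3.92) = 1.9799

1.9799


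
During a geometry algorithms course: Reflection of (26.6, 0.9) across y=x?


Reflection over y=x: (x,y) -> (y,x)
(26.6, 0.9) -> (0.9, 26.6)

(0.9, 26.6)


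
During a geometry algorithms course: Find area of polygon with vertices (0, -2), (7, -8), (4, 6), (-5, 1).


Shoelace sum: (0*(-8) - 7*(-2)) + (7*6 - 4*(-8)) + (4*1 - (-5)*6) + ((-5)*(-2) - 0*1)
= 132
Area = |132|/2 = 66

66


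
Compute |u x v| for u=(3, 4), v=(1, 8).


|u x v| = |3*8 - 4*1|
= |24 - 4| = 20

20


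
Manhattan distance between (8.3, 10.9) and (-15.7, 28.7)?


|8.3-(-15.7)| + |10.9-28.7| = 24 + 17.8 = 41.8

41.8


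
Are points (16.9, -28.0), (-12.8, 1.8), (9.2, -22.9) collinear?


Cross product: ((-12.8)-16.9)*((-22.9)-(-28)) - (1.8-(-28))*(9.2-16.9)
= 77.99

No, not collinear


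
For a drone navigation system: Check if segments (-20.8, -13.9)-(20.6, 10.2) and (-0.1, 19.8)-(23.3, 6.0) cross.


Cross products: d1=-1074.24, d2=61.02, d3=896.31, d4=-238.95
d1*d2 < 0 and d3*d4 < 0? yes

Yes, they intersect


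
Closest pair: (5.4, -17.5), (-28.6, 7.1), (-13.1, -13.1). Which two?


d(P0,P1) = 41.9662, d(P0,P2) = 19.016, d(P1,P2) = 25.4615
Closest: P0 and P2

Closest pair: (5.4, -17.5) and (-13.1, -13.1), distance = 19.016


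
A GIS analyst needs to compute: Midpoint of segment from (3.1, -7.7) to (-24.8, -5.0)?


M = ((3.1+(-24.8))/2, ((-7.7)+(-5))/2)
= (-10.85, -6.35)

(-10.85, -6.35)


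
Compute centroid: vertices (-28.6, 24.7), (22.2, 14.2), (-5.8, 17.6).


Centroid = ((x_A+x_B+x_C)/3, (y_A+y_B+y_C)/3)
= (((-28.6)+22.2+(-5.8))/3, (24.7+14.2+17.6)/3)
= (-4.0667, 18.8333)

(-4.0667, 18.8333)


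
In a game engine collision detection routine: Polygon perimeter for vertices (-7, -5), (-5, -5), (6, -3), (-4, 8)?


Sides: (-7, -5)->(-5, -5): sqrt(4) = 2, (-5, -5)->(6, -3): sqrt(125) = 11.18034, (6, -3)->(-4, 8): sqrt(221) = 14.866069, (-4, 8)->(-7, -5): sqrt(178) = 13.341664
Sum = 41.388073
Perimeter = 41.3881

41.3881


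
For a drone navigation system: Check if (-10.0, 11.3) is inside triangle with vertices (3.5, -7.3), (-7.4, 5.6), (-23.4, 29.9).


Cross products: AB x AP = -28.59, BC x BP = -28.02, CA x CP = -1.86
All same sign? yes

Yes, inside


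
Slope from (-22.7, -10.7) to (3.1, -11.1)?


slope = (y2-y1)/(x2-x1) = ((-11.1)-(-10.7))/(3.1-(-22.7)) = (-0.4)/25.8 = -0.0155

-0.0155


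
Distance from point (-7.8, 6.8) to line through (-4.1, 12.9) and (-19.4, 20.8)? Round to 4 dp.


|cross product| = 122.56
|line direction| = sqrt(296.5) = 17.2192
Distance = 122.56/sqrt(296.5) = 7.1176

7.1176


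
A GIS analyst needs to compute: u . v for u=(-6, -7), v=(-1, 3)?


u . v = u_x*v_x + u_y*v_y = (-6)*(-1) + (-7)*3
= 6 + (-21) = -15

-15


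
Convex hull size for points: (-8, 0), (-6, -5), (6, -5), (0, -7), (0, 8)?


Convex hull vertices (CCW): (-8, 0), (-6, -5), (0, -7), (6, -5), (0, 8)
Count = 5

5


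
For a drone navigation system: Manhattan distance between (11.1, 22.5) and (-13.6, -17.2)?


|11.1-(-13.6)| + |22.5-(-17.2)| = 24.7 + 39.7 = 64.4

64.4


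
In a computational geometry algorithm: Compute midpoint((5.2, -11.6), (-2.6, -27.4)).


M = ((5.2+(-2.6))/2, ((-11.6)+(-27.4))/2)
= (1.3, -19.5)

(1.3, -19.5)


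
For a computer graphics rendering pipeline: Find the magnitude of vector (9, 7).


|u| = sqrt(9^2 + 7^2) = sqrt(130) = 11.4018

11.4018


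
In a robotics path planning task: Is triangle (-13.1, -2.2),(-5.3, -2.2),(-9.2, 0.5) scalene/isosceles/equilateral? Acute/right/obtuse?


Side lengths squared: AB^2=60.84, BC^2=22.5, CA^2=22.5
Sorted: [22.5, 22.5, 60.84]
By sides: Isosceles, By angles: Obtuse

Isosceles, Obtuse


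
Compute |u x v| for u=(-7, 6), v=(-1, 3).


|u x v| = |(-7)*3 - 6*(-1)|
= |(-21) - (-6)| = 15

15


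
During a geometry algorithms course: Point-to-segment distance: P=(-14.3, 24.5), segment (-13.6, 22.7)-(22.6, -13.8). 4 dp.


Project P onto AB: t = 0 (clamped to [0,1])
Closest point on segment: (-13.6, 22.7)
Distance: 1.9313

1.9313


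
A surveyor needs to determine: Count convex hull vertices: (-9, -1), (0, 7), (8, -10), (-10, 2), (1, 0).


Convex hull vertices (CCW): (-10, 2), (-9, -1), (8, -10), (0, 7)
Count = 4

4


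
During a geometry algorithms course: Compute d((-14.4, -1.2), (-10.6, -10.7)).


dx=3.8, dy=-9.5
d^2 = 3.8^2 + (-9.5)^2 = 104.69
d = sqrt(104.69) = 10.2318

10.2318


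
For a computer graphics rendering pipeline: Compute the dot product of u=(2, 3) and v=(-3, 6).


u . v = u_x*v_x + u_y*v_y = 2*(-3) + 3*6
= (-6) + 18 = 12

12


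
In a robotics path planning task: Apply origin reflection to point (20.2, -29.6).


Reflection over origin: (x,y) -> (-x,-y)
(20.2, -29.6) -> (-20.2, 29.6)

(-20.2, 29.6)


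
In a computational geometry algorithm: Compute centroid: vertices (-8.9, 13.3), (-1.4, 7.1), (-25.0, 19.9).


Centroid = ((x_A+x_B+x_C)/3, (y_A+y_B+y_C)/3)
= (((-8.9)+(-1.4)+(-25))/3, (13.3+7.1+19.9)/3)
= (-11.7667, 13.4333)

(-11.7667, 13.4333)


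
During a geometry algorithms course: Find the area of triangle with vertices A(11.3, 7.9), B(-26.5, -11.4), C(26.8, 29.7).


Area = |x_A(y_B-y_C) + x_B(y_C-y_A) + x_C(y_A-y_B)|/2
= |(-464.43) + (-577.7) + 517.24|/2
= 524.89/2 = 262.445

262.445


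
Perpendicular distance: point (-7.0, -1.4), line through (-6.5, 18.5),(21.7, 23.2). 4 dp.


|cross product| = 558.83
|line direction| = sqrt(817.33) = 28.589
Distance = 558.83/sqrt(817.33) = 19.547

19.547


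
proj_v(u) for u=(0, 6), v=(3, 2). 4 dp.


u.v = 12, |v| = sqrt(13) = 3.6056
Scalar projection = u.v / |v| = 12 / sqrt(13) = 3.3282

3.3282


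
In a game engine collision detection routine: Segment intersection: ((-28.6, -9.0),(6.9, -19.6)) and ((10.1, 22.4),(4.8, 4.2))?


Cross products: d1=-537.92, d2=164.36, d3=1524.92, d4=822.64
d1*d2 < 0 and d3*d4 < 0? no

No, they don't intersect


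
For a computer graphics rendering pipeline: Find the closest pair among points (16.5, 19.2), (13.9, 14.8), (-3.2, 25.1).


d(P0,P1) = 5.1108, d(P0,P2) = 20.5645, d(P1,P2) = 19.9625
Closest: P0 and P1

Closest pair: (16.5, 19.2) and (13.9, 14.8), distance = 5.1108


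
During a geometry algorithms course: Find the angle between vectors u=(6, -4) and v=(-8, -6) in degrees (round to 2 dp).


u.v = -24, |u| = sqrt(52) = 7.2111, |v| = sqrt(100) = 10
cos(theta) = u.v/(|u||v|) = -24/sqrt(5200) = -0.33282
theta = acos(-0.33282) = 109.44 degrees

109.44 degrees


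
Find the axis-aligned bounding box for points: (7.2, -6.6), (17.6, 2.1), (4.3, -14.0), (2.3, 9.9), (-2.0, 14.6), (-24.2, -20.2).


x range: [-24.2, 17.6]
y range: [-20.2, 14.6]
Bounding box: (-24.2,-20.2) to (17.6,14.6)

(-24.2,-20.2) to (17.6,14.6)


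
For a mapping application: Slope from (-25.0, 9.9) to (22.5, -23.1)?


slope = (y2-y1)/(x2-x1) = ((-23.1)-9.9)/(22.5-(-25)) = (-33)/47.5 = -0.6947

-0.6947


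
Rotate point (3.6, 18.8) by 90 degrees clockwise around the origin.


90° CW: (x,y) -> (y, -x)
(3.6,18.8) -> (18.8, -3.6)

(18.8, -3.6)


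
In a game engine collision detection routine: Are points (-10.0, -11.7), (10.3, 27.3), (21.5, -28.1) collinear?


Cross product: (10.3-(-10))*((-28.1)-(-11.7)) - (27.3-(-11.7))*(21.5-(-10))
= -1561.42

No, not collinear


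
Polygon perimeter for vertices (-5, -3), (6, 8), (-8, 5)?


Sides: (-5, -3)->(6, 8): sqrt(242) = 15.556349, (6, 8)->(-8, 5): sqrt(205) = 14.317821, (-8, 5)->(-5, -3): sqrt(73) = 8.544004
Sum = 38.418174
Perimeter = 38.4182

38.4182


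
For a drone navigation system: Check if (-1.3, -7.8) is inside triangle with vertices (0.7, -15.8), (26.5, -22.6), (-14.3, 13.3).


Cross products: AB x AP = 192.8, BC x BP = 394.18, CA x CP = 61.8
All same sign? yes

Yes, inside


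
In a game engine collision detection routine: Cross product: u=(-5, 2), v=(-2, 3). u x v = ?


u x v = u_x*v_y - u_y*v_x = (-5)*3 - 2*(-2)
= (-15) - (-4) = -11

-11


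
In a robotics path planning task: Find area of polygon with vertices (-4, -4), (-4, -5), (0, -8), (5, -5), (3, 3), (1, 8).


Shoelace sum: ((-4)*(-5) - (-4)*(-4)) + ((-4)*(-8) - 0*(-5)) + (0*(-5) - 5*(-8)) + (5*3 - 3*(-5)) + (3*8 - 1*3) + (1*(-4) - (-4)*8)
= 155
Area = |155|/2 = 77.5

77.5


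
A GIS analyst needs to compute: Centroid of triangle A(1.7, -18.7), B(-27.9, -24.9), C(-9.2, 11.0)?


Centroid = ((x_A+x_B+x_C)/3, (y_A+y_B+y_C)/3)
= ((1.7+(-27.9)+(-9.2))/3, ((-18.7)+(-24.9)+11)/3)
= (-11.8, -10.8667)

(-11.8, -10.8667)


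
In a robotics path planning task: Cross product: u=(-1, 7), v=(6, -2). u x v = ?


u x v = u_x*v_y - u_y*v_x = (-1)*(-2) - 7*6
= 2 - 42 = -40

-40


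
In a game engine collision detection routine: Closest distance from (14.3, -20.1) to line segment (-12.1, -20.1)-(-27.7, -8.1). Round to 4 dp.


Project P onto AB: t = 0 (clamped to [0,1])
Closest point on segment: (-12.1, -20.1)
Distance: 26.4

26.4


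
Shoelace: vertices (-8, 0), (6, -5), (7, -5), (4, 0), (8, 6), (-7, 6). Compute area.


Shoelace sum: ((-8)*(-5) - 6*0) + (6*(-5) - 7*(-5)) + (7*0 - 4*(-5)) + (4*6 - 8*0) + (8*6 - (-7)*6) + ((-7)*0 - (-8)*6)
= 227
Area = |227|/2 = 113.5

113.5


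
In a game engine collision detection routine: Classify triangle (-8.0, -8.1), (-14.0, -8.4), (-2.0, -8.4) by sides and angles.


Side lengths squared: AB^2=36.09, BC^2=144, CA^2=36.09
Sorted: [36.09, 36.09, 144]
By sides: Isosceles, By angles: Obtuse

Isosceles, Obtuse


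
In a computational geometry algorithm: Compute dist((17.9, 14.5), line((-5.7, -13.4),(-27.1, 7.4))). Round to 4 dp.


|cross product| = 1087.94
|line direction| = sqrt(890.6) = 29.8429
Distance = 1087.94/sqrt(890.6) = 36.4555

36.4555


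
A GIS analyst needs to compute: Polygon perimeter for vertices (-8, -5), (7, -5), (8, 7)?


Sides: (-8, -5)->(7, -5): sqrt(225) = 15, (7, -5)->(8, 7): sqrt(145) = 12.041595, (8, 7)->(-8, -5): sqrt(400) = 20
Sum = 47.041595
Perimeter = 47.0416

47.0416


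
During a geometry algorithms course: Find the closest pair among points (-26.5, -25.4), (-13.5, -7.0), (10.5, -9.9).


d(P0,P1) = 22.5291, d(P0,P2) = 40.1155, d(P1,P2) = 24.1746
Closest: P0 and P1

Closest pair: (-26.5, -25.4) and (-13.5, -7.0), distance = 22.5291


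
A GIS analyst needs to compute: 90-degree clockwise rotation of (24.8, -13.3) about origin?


90° CW: (x,y) -> (y, -x)
(24.8,-13.3) -> (-13.3, -24.8)

(-13.3, -24.8)


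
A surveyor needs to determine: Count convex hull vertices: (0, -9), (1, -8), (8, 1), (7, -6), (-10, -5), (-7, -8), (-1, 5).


Convex hull vertices (CCW): (-10, -5), (-7, -8), (0, -9), (7, -6), (8, 1), (-1, 5)
Count = 6

6


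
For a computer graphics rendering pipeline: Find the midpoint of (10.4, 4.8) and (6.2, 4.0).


M = ((10.4+6.2)/2, (4.8+4)/2)
= (8.3, 4.4)

(8.3, 4.4)


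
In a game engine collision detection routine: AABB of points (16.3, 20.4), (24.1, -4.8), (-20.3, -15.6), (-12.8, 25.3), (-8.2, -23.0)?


x range: [-20.3, 24.1]
y range: [-23, 25.3]
Bounding box: (-20.3,-23) to (24.1,25.3)

(-20.3,-23) to (24.1,25.3)


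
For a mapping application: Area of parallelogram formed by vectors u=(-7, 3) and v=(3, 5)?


|u x v| = |(-7)*5 - 3*3|
= |(-35) - 9| = 44

44


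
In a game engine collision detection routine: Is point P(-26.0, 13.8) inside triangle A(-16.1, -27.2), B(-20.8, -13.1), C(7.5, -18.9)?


Cross products: AB x AP = -53.11, BC x BP = 731.11, CA x CP = -1049.77
All same sign? no

No, outside


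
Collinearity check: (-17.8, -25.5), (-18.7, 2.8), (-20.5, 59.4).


Cross product: ((-18.7)-(-17.8))*(59.4-(-25.5)) - (2.8-(-25.5))*((-20.5)-(-17.8))
= 0

Yes, collinear


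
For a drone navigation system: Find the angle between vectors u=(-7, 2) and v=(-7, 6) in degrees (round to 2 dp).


u.v = 61, |u| = sqrt(53) = 7.2801, |v| = sqrt(85) = 9.2195
cos(theta) = u.v/(|u||v|) = 61/sqrt(4505) = 0.90883
theta = acos(0.90883) = 24.66 degrees

24.66 degrees


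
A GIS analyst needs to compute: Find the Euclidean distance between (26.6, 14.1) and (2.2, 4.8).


dx=-24.4, dy=-9.3
d^2 = (-24.4)^2 + (-9.3)^2 = 681.85
d = sqrt(681.85) = 26.1123

26.1123


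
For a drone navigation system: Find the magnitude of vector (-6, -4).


|u| = sqrt((-6)^2 + (-4)^2) = sqrt(52) = 7.2111

7.2111


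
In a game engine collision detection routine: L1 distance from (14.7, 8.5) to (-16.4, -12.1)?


|14.7-(-16.4)| + |8.5-(-12.1)| = 31.1 + 20.6 = 51.7

51.7


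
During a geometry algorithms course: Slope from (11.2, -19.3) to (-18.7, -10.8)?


slope = (y2-y1)/(x2-x1) = ((-10.8)-(-19.3))/((-18.7)-11.2) = 8.5/(-29.9) = -0.2843

-0.2843


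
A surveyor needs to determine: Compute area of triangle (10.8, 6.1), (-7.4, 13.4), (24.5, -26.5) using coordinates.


Area = |x_A(y_B-y_C) + x_B(y_C-y_A) + x_C(y_A-y_B)|/2
= |430.92 + 241.24 + (-178.85)|/2
= 493.31/2 = 246.655

246.655


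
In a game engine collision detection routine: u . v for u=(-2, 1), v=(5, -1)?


u . v = u_x*v_x + u_y*v_y = (-2)*5 + 1*(-1)
= (-10) + (-1) = -11

-11


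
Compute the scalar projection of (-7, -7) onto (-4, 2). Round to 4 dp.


u.v = 14, |v| = sqrt(20) = 4.4721
Scalar projection = u.v / |v| = 14 / sqrt(20) = 3.1305

3.1305


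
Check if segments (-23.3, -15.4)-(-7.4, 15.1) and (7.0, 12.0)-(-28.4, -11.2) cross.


Cross products: d1=267, d2=-443.82, d3=-488.49, d4=222.33
d1*d2 < 0 and d3*d4 < 0? yes

Yes, they intersect


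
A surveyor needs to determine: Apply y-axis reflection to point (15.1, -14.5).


Reflection over y-axis: (x,y) -> (-x,y)
(15.1, -14.5) -> (-15.1, -14.5)

(-15.1, -14.5)


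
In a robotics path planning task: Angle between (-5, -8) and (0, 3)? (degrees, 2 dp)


u.v = -24, |u| = sqrt(89) = 9.434, |v| = sqrt(9) = 3
cos(theta) = u.v/(|u||v|) = -24/sqrt(801) = -0.847998
theta = acos(-0.847998) = 147.99 degrees

147.99 degrees


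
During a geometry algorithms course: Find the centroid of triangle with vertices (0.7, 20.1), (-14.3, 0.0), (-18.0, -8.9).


Centroid = ((x_A+x_B+x_C)/3, (y_A+y_B+y_C)/3)
= ((0.7+(-14.3)+(-18))/3, (20.1+0+(-8.9))/3)
= (-10.5333, 3.7333)

(-10.5333, 3.7333)


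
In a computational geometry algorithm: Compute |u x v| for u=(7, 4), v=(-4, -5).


|u x v| = |7*(-5) - 4*(-4)|
= |(-35) - (-16)| = 19

19


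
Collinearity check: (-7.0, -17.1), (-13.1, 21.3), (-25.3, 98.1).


Cross product: ((-13.1)-(-7))*(98.1-(-17.1)) - (21.3-(-17.1))*((-25.3)-(-7))
= 0

Yes, collinear


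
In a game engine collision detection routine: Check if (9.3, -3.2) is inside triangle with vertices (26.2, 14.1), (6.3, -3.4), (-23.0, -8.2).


Cross products: AB x AP = 48.52, BC x BP = 8.54, CA x CP = -474.29
All same sign? no

No, outside


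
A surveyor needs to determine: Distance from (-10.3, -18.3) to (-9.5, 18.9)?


dx=0.8, dy=37.2
d^2 = 0.8^2 + 37.2^2 = 1384.48
d = sqrt(1384.48) = 37.2086

37.2086


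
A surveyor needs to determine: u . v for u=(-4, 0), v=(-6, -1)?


u . v = u_x*v_x + u_y*v_y = (-4)*(-6) + 0*(-1)
= 24 + 0 = 24

24


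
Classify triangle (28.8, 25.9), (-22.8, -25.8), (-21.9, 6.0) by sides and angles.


Side lengths squared: AB^2=5335.45, BC^2=1012.05, CA^2=2966.5
Sorted: [1012.05, 2966.5, 5335.45]
By sides: Scalene, By angles: Obtuse

Scalene, Obtuse


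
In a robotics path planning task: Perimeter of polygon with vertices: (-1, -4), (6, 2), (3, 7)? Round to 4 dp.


Sides: (-1, -4)->(6, 2): sqrt(85) = 9.219544, (6, 2)->(3, 7): sqrt(34) = 5.830952, (3, 7)->(-1, -4): sqrt(137) = 11.7047
Sum = 26.755196
Perimeter = 26.7552

26.7552


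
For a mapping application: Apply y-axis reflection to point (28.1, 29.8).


Reflection over y-axis: (x,y) -> (-x,y)
(28.1, 29.8) -> (-28.1, 29.8)

(-28.1, 29.8)


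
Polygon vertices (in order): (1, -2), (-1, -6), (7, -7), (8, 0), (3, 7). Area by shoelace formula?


Shoelace sum: (1*(-6) - (-1)*(-2)) + ((-1)*(-7) - 7*(-6)) + (7*0 - 8*(-7)) + (8*7 - 3*0) + (3*(-2) - 1*7)
= 140
Area = |140|/2 = 70

70


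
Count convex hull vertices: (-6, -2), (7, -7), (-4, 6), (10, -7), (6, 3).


Convex hull vertices (CCW): (-6, -2), (7, -7), (10, -7), (6, 3), (-4, 6)
Count = 5

5


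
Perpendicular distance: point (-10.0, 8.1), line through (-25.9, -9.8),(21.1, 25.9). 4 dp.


|cross product| = 273.67
|line direction| = sqrt(3483.49) = 59.0211
Distance = 273.67/sqrt(3483.49) = 4.6368

4.6368


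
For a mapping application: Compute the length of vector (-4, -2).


|u| = sqrt((-4)^2 + (-2)^2) = sqrt(20) = 4.4721

4.4721


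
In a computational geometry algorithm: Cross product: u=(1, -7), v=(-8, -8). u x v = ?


u x v = u_x*v_y - u_y*v_x = 1*(-8) - (-7)*(-8)
= (-8) - 56 = -64

-64


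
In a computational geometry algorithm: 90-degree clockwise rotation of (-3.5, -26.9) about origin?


90° CW: (x,y) -> (y, -x)
(-3.5,-26.9) -> (-26.9, 3.5)

(-26.9, 3.5)


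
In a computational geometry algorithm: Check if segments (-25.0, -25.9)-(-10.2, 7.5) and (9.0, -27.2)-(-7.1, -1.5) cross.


Cross products: d1=852.87, d2=-65.23, d3=-1154.84, d4=-236.74
d1*d2 < 0 and d3*d4 < 0? no

No, they don't intersect


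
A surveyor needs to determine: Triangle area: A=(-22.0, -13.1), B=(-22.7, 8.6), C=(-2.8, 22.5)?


Area = |x_A(y_B-y_C) + x_B(y_C-y_A) + x_C(y_A-y_B)|/2
= |305.8 + (-808.12) + 60.76|/2
= 441.56/2 = 220.78

220.78


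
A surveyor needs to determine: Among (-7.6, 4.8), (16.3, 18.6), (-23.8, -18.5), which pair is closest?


d(P0,P1) = 27.598, d(P0,P2) = 28.3783, d(P1,P2) = 54.6298
Closest: P0 and P1

Closest pair: (-7.6, 4.8) and (16.3, 18.6), distance = 27.598


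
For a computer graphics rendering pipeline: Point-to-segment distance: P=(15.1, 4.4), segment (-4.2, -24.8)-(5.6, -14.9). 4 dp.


Project P onto AB: t = 1 (clamped to [0,1])
Closest point on segment: (5.6, -14.9)
Distance: 21.5114

21.5114


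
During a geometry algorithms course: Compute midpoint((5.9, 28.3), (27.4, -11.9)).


M = ((5.9+27.4)/2, (28.3+(-11.9))/2)
= (16.65, 8.2)

(16.65, 8.2)


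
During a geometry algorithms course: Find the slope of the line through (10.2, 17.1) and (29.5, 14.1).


slope = (y2-y1)/(x2-x1) = (14.1-17.1)/(29.5-10.2) = (-3)/19.3 = -0.1554

-0.1554


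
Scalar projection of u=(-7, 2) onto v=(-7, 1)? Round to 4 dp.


u.v = 51, |v| = sqrt(50) = 7.0711
Scalar projection = u.v / |v| = 51 / sqrt(50) = 7.2125

7.2125


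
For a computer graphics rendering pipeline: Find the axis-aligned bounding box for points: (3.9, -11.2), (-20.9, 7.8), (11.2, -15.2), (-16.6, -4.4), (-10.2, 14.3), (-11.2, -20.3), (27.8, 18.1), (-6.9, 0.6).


x range: [-20.9, 27.8]
y range: [-20.3, 18.1]
Bounding box: (-20.9,-20.3) to (27.8,18.1)

(-20.9,-20.3) to (27.8,18.1)


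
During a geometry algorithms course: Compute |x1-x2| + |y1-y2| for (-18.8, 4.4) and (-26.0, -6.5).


|(-18.8)-(-26)| + |4.4-(-6.5)| = 7.2 + 10.9 = 18.1

18.1


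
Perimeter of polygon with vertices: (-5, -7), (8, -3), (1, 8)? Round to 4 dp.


Sides: (-5, -7)->(8, -3): sqrt(185) = 13.601471, (8, -3)->(1, 8): sqrt(170) = 13.038405, (1, 8)->(-5, -7): sqrt(261) = 16.155494
Sum = 42.79537
Perimeter = 42.7954

42.7954


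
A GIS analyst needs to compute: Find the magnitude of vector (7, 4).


|u| = sqrt(7^2 + 4^2) = sqrt(65) = 8.0623

8.0623


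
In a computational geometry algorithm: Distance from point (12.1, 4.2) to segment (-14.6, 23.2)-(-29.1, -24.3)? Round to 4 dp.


Project P onto AB: t = 0.2089 (clamped to [0,1])
Closest point on segment: (-17.6296, 13.2754)
Distance: 31.084

31.084


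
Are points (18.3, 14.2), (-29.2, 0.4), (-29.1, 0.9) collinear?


Cross product: ((-29.2)-18.3)*(0.9-14.2) - (0.4-14.2)*((-29.1)-18.3)
= -22.37

No, not collinear


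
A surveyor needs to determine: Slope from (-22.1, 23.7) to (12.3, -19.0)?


slope = (y2-y1)/(x2-x1) = ((-19)-23.7)/(12.3-(-22.1)) = (-42.7)/34.4 = -1.2413

-1.2413


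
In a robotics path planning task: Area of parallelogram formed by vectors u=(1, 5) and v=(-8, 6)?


|u x v| = |1*6 - 5*(-8)|
= |6 - (-40)| = 46

46


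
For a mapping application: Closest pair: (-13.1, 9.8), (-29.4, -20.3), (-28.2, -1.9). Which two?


d(P0,P1) = 34.2301, d(P0,P2) = 19.1024, d(P1,P2) = 18.4391
Closest: P1 and P2

Closest pair: (-29.4, -20.3) and (-28.2, -1.9), distance = 18.4391


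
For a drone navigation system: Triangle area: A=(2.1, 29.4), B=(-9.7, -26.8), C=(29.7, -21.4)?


Area = |x_A(y_B-y_C) + x_B(y_C-y_A) + x_C(y_A-y_B)|/2
= |(-11.34) + 492.76 + 1669.14|/2
= 2150.56/2 = 1075.28

1075.28


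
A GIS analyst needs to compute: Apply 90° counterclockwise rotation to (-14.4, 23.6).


90° CCW: (x,y) -> (-y, x)
(-14.4,23.6) -> (-23.6, -14.4)

(-23.6, -14.4)


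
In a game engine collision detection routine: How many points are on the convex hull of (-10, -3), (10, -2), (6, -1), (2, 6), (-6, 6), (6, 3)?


Convex hull vertices (CCW): (-10, -3), (10, -2), (6, 3), (2, 6), (-6, 6)
Count = 5

5


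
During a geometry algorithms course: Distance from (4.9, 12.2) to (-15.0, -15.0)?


dx=-19.9, dy=-27.2
d^2 = (-19.9)^2 + (-27.2)^2 = 1135.85
d = sqrt(1135.85) = 33.7024

33.7024


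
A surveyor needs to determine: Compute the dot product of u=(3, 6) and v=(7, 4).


u . v = u_x*v_x + u_y*v_y = 3*7 + 6*4
= 21 + 24 = 45

45


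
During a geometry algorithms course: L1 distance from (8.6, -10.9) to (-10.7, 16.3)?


|8.6-(-10.7)| + |(-10.9)-16.3| = 19.3 + 27.2 = 46.5

46.5


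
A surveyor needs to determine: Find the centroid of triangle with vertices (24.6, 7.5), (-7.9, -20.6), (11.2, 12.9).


Centroid = ((x_A+x_B+x_C)/3, (y_A+y_B+y_C)/3)
= ((24.6+(-7.9)+11.2)/3, (7.5+(-20.6)+12.9)/3)
= (9.3, -0.0667)

(9.3, -0.0667)


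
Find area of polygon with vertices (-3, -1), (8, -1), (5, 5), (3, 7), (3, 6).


Shoelace sum: ((-3)*(-1) - 8*(-1)) + (8*5 - 5*(-1)) + (5*7 - 3*5) + (3*6 - 3*7) + (3*(-1) - (-3)*6)
= 88
Area = |88|/2 = 44

44


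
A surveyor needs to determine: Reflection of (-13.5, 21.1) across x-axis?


Reflection over x-axis: (x,y) -> (x,-y)
(-13.5, 21.1) -> (-13.5, -21.1)

(-13.5, -21.1)


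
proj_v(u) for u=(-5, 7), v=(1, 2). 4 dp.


u.v = 9, |v| = sqrt(5) = 2.2361
Scalar projection = u.v / |v| = 9 / sqrt(5) = 4.0249

4.0249


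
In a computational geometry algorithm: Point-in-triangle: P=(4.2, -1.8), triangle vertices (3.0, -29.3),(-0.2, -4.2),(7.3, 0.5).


Cross products: AB x AP = -118.12, BC x BP = -2.68, CA x CP = -82.49
All same sign? yes

Yes, inside


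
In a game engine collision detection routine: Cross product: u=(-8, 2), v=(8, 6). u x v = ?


u x v = u_x*v_y - u_y*v_x = (-8)*6 - 2*8
= (-48) - 16 = -64

-64


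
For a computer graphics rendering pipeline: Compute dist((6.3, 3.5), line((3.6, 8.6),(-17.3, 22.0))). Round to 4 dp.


|cross product| = 70.41
|line direction| = sqrt(616.37) = 24.8268
Distance = 70.41/sqrt(616.37) = 2.836

2.836


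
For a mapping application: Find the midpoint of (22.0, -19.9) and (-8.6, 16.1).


M = ((22+(-8.6))/2, ((-19.9)+16.1)/2)
= (6.7, -1.9)

(6.7, -1.9)


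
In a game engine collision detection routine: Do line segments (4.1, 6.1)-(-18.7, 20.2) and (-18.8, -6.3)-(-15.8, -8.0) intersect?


Cross products: d1=76.13, d2=79.67, d3=605.61, d4=602.07
d1*d2 < 0 and d3*d4 < 0? no

No, they don't intersect


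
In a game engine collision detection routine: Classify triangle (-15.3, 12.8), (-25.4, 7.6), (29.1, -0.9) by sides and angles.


Side lengths squared: AB^2=129.05, BC^2=3042.5, CA^2=2159.05
Sorted: [129.05, 2159.05, 3042.5]
By sides: Scalene, By angles: Obtuse

Scalene, Obtuse


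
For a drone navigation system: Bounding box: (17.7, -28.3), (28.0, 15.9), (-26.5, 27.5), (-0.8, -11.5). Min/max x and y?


x range: [-26.5, 28]
y range: [-28.3, 27.5]
Bounding box: (-26.5,-28.3) to (28,27.5)

(-26.5,-28.3) to (28,27.5)


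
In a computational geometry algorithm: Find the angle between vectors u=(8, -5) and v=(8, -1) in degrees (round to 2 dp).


u.v = 69, |u| = sqrt(89) = 9.434, |v| = sqrt(65) = 8.0623
cos(theta) = u.v/(|u||v|) = 69/sqrt(5785) = 0.907188
theta = acos(0.907188) = 24.88 degrees

24.88 degrees


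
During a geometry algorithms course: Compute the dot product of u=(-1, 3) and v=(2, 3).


u . v = u_x*v_x + u_y*v_y = (-1)*2 + 3*3
= (-2) + 9 = 7

7


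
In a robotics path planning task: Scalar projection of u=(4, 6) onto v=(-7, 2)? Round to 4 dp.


u.v = -16, |v| = sqrt(53) = 7.2801
Scalar projection = u.v / |v| = -16 / sqrt(53) = -2.1978

-2.1978
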